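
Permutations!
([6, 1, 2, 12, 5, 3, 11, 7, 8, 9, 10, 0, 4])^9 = (3 12 4 5)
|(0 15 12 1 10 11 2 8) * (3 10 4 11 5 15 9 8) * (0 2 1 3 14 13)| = 30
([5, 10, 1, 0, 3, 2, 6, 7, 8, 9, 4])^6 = (0 3 4 10 1 2 5)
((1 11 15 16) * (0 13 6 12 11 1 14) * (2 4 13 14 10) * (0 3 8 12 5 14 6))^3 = ((0 6 5 14 3 8 12 11 15 16 10 2 4 13))^3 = (0 14 12 16 4 6 3 11 10 13 5 8 15 2)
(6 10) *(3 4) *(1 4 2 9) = (1 4 3 2 9)(6 10) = [0, 4, 9, 2, 3, 5, 10, 7, 8, 1, 6]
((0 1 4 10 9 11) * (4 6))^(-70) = (11) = ((0 1 6 4 10 9 11))^(-70)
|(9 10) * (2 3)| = 2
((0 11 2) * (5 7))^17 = ((0 11 2)(5 7))^17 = (0 2 11)(5 7)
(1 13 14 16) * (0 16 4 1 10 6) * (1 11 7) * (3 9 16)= (0 3 9 16 10 6)(1 13 14 4 11 7)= [3, 13, 2, 9, 11, 5, 0, 1, 8, 16, 6, 7, 12, 14, 4, 15, 10]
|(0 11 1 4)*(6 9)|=4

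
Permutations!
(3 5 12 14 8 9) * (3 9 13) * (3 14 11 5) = [0, 1, 2, 3, 4, 12, 6, 7, 13, 9, 10, 5, 11, 14, 8] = (5 12 11)(8 13 14)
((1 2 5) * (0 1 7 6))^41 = (0 6 7 5 2 1)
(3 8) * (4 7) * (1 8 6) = (1 8 3 6)(4 7) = [0, 8, 2, 6, 7, 5, 1, 4, 3]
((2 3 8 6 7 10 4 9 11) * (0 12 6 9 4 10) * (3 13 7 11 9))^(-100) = (0 13 11 12 7 2 6) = ((0 12 6 11 2 13 7)(3 8))^(-100)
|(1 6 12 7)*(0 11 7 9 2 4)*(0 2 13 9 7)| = |(0 11)(1 6 12 7)(2 4)(9 13)| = 4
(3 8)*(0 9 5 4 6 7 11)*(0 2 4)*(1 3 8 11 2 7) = (0 9 5)(1 3 11 7 2 4 6) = [9, 3, 4, 11, 6, 0, 1, 2, 8, 5, 10, 7]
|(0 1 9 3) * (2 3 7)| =|(0 1 9 7 2 3)| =6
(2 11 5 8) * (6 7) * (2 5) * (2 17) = (2 11 17)(5 8)(6 7) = [0, 1, 11, 3, 4, 8, 7, 6, 5, 9, 10, 17, 12, 13, 14, 15, 16, 2]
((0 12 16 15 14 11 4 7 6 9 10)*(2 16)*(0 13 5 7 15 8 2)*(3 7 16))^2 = (2 7 9 13 16)(3 6 10 5 8)(4 14)(11 15)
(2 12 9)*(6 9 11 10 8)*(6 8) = [0, 1, 12, 3, 4, 5, 9, 7, 8, 2, 6, 10, 11] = (2 12 11 10 6 9)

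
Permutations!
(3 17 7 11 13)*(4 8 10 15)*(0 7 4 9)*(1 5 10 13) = [7, 5, 2, 17, 8, 10, 6, 11, 13, 0, 15, 1, 12, 3, 14, 9, 16, 4] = (0 7 11 1 5 10 15 9)(3 17 4 8 13)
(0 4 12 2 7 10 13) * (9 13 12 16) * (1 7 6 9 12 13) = (0 4 16 12 2 6 9 1 7 10 13) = [4, 7, 6, 3, 16, 5, 9, 10, 8, 1, 13, 11, 2, 0, 14, 15, 12]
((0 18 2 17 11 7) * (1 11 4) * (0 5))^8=(0 5 7 11 1 4 17 2 18)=((0 18 2 17 4 1 11 7 5))^8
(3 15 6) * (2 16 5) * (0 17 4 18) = (0 17 4 18)(2 16 5)(3 15 6) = [17, 1, 16, 15, 18, 2, 3, 7, 8, 9, 10, 11, 12, 13, 14, 6, 5, 4, 0]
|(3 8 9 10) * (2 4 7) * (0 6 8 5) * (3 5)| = 6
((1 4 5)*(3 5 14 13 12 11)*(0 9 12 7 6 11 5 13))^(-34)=(0 9 12 5 1 4 14)(3 13 7 6 11)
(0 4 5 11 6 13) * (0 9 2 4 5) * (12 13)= (0 5 11 6 12 13 9 2 4)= [5, 1, 4, 3, 0, 11, 12, 7, 8, 2, 10, 6, 13, 9]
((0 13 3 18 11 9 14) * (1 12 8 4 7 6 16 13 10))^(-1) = (0 14 9 11 18 3 13 16 6 7 4 8 12 1 10)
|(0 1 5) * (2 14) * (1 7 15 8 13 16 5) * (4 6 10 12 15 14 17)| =14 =|(0 7 14 2 17 4 6 10 12 15 8 13 16 5)|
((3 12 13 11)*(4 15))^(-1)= ((3 12 13 11)(4 15))^(-1)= (3 11 13 12)(4 15)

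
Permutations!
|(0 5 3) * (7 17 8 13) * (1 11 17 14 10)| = 24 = |(0 5 3)(1 11 17 8 13 7 14 10)|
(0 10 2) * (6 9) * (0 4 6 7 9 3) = (0 10 2 4 6 3)(7 9) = [10, 1, 4, 0, 6, 5, 3, 9, 8, 7, 2]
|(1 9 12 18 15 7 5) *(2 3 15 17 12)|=|(1 9 2 3 15 7 5)(12 18 17)|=21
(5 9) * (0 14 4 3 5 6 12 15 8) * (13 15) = (0 14 4 3 5 9 6 12 13 15 8) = [14, 1, 2, 5, 3, 9, 12, 7, 0, 6, 10, 11, 13, 15, 4, 8]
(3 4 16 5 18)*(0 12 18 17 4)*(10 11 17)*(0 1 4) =(0 12 18 3 1 4 16 5 10 11 17) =[12, 4, 2, 1, 16, 10, 6, 7, 8, 9, 11, 17, 18, 13, 14, 15, 5, 0, 3]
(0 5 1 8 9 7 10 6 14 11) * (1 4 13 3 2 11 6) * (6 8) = (0 5 4 13 3 2 11)(1 6 14 8 9 7 10) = [5, 6, 11, 2, 13, 4, 14, 10, 9, 7, 1, 0, 12, 3, 8]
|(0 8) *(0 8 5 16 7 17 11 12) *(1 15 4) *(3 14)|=|(0 5 16 7 17 11 12)(1 15 4)(3 14)|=42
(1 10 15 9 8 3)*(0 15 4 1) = (0 15 9 8 3)(1 10 4) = [15, 10, 2, 0, 1, 5, 6, 7, 3, 8, 4, 11, 12, 13, 14, 9]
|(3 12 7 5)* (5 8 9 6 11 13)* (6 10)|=|(3 12 7 8 9 10 6 11 13 5)|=10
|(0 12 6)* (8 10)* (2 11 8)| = |(0 12 6)(2 11 8 10)| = 12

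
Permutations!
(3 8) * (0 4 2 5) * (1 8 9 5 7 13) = (0 4 2 7 13 1 8 3 9 5) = [4, 8, 7, 9, 2, 0, 6, 13, 3, 5, 10, 11, 12, 1]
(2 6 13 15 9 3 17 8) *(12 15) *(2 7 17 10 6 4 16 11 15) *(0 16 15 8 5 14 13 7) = [16, 1, 4, 10, 15, 14, 7, 17, 0, 3, 6, 8, 2, 12, 13, 9, 11, 5] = (0 16 11 8)(2 4 15 9 3 10 6 7 17 5 14 13 12)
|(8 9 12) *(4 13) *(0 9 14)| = |(0 9 12 8 14)(4 13)| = 10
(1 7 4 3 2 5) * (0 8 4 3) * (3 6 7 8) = (0 3 2 5 1 8 4)(6 7) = [3, 8, 5, 2, 0, 1, 7, 6, 4]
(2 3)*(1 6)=(1 6)(2 3)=[0, 6, 3, 2, 4, 5, 1]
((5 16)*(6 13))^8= (16)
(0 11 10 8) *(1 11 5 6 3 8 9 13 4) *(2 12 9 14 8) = (0 5 6 3 2 12 9 13 4 1 11 10 14 8) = [5, 11, 12, 2, 1, 6, 3, 7, 0, 13, 14, 10, 9, 4, 8]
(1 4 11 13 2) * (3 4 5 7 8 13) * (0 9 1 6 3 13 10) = (0 9 1 5 7 8 10)(2 6 3 4 11 13) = [9, 5, 6, 4, 11, 7, 3, 8, 10, 1, 0, 13, 12, 2]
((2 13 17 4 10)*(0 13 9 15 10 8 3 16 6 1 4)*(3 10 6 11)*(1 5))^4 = (0 13 17)(1 2 5 10 6 8 15 4 9)(3 16 11)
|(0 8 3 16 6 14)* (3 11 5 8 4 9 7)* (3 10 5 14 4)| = |(0 3 16 6 4 9 7 10 5 8 11 14)| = 12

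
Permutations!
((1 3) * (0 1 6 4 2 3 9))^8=((0 1 9)(2 3 6 4))^8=(0 9 1)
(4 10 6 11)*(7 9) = (4 10 6 11)(7 9) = [0, 1, 2, 3, 10, 5, 11, 9, 8, 7, 6, 4]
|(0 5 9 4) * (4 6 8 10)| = 7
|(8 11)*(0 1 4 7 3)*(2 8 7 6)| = 9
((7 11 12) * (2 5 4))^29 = (2 4 5)(7 12 11)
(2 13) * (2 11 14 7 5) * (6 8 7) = (2 13 11 14 6 8 7 5) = [0, 1, 13, 3, 4, 2, 8, 5, 7, 9, 10, 14, 12, 11, 6]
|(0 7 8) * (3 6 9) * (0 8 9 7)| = 4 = |(3 6 7 9)|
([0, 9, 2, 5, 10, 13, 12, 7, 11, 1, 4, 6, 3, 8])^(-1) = (1 9)(3 12 6 11 8 13 5)(4 10)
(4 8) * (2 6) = [0, 1, 6, 3, 8, 5, 2, 7, 4] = (2 6)(4 8)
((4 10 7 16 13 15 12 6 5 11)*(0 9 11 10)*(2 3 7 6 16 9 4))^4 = ((0 4)(2 3 7 9 11)(5 10 6)(12 16 13 15))^4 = (16)(2 11 9 7 3)(5 10 6)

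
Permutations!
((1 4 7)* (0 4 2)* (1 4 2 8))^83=((0 2)(1 8)(4 7))^83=(0 2)(1 8)(4 7)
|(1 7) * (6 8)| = 2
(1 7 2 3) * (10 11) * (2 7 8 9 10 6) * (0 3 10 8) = (0 3 1)(2 10 11 6)(8 9) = [3, 0, 10, 1, 4, 5, 2, 7, 9, 8, 11, 6]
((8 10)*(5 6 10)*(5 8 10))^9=(10)(5 6)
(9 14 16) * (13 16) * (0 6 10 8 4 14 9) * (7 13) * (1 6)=[1, 6, 2, 3, 14, 5, 10, 13, 4, 9, 8, 11, 12, 16, 7, 15, 0]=(0 1 6 10 8 4 14 7 13 16)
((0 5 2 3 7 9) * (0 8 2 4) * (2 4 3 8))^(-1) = (0 4 8 2 9 7 3 5)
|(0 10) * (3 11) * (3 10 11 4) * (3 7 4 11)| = |(0 3 11 10)(4 7)| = 4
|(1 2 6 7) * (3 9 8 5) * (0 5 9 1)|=14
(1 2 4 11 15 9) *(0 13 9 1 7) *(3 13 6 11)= (0 6 11 15 1 2 4 3 13 9 7)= [6, 2, 4, 13, 3, 5, 11, 0, 8, 7, 10, 15, 12, 9, 14, 1]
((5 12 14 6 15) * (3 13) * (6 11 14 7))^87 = ((3 13)(5 12 7 6 15)(11 14))^87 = (3 13)(5 7 15 12 6)(11 14)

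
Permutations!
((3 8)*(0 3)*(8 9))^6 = ((0 3 9 8))^6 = (0 9)(3 8)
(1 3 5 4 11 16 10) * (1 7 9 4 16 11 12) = (1 3 5 16 10 7 9 4 12) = [0, 3, 2, 5, 12, 16, 6, 9, 8, 4, 7, 11, 1, 13, 14, 15, 10]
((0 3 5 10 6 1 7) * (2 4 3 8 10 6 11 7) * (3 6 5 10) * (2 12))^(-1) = (0 7 11 10 3 8)(1 6 4 2 12)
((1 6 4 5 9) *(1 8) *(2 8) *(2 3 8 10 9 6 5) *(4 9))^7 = ((1 5 6 9 3 8)(2 10 4))^7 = (1 5 6 9 3 8)(2 10 4)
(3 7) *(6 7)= (3 6 7)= [0, 1, 2, 6, 4, 5, 7, 3]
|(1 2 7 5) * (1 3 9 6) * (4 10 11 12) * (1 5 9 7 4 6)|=|(1 2 4 10 11 12 6 5 3 7 9)|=11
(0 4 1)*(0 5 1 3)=[4, 5, 2, 0, 3, 1]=(0 4 3)(1 5)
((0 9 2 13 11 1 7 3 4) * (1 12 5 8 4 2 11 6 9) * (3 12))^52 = ((0 1 7 12 5 8 4)(2 13 6 9 11 3))^52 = (0 12 4 7 8 1 5)(2 11 6)(3 9 13)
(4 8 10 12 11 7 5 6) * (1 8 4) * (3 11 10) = (1 8 3 11 7 5 6)(10 12) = [0, 8, 2, 11, 4, 6, 1, 5, 3, 9, 12, 7, 10]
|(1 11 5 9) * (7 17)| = 4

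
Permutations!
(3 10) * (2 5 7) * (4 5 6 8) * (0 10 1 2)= (0 10 3 1 2 6 8 4 5 7)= [10, 2, 6, 1, 5, 7, 8, 0, 4, 9, 3]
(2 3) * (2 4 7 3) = (3 4 7) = [0, 1, 2, 4, 7, 5, 6, 3]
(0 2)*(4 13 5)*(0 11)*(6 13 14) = (0 2 11)(4 14 6 13 5) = [2, 1, 11, 3, 14, 4, 13, 7, 8, 9, 10, 0, 12, 5, 6]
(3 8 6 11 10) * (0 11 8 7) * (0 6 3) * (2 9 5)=(0 11 10)(2 9 5)(3 7 6 8)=[11, 1, 9, 7, 4, 2, 8, 6, 3, 5, 0, 10]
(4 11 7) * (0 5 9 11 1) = (0 5 9 11 7 4 1) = [5, 0, 2, 3, 1, 9, 6, 4, 8, 11, 10, 7]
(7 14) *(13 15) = (7 14)(13 15) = [0, 1, 2, 3, 4, 5, 6, 14, 8, 9, 10, 11, 12, 15, 7, 13]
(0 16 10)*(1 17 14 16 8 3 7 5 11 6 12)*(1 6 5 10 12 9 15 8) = [1, 17, 2, 7, 4, 11, 9, 10, 3, 15, 0, 5, 6, 13, 16, 8, 12, 14] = (0 1 17 14 16 12 6 9 15 8 3 7 10)(5 11)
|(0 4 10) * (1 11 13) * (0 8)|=12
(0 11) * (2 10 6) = (0 11)(2 10 6) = [11, 1, 10, 3, 4, 5, 2, 7, 8, 9, 6, 0]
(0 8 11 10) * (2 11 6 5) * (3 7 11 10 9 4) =(0 8 6 5 2 10)(3 7 11 9 4) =[8, 1, 10, 7, 3, 2, 5, 11, 6, 4, 0, 9]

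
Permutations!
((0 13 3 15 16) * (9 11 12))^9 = (0 16 15 3 13)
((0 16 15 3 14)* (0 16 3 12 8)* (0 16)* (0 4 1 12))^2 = ((0 3 14 4 1 12 8 16 15))^2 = (0 14 1 8 15 3 4 12 16)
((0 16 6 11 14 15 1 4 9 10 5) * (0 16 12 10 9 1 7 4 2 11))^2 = (0 10 16)(1 11 15 4 2 14 7)(5 6 12)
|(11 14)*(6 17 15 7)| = |(6 17 15 7)(11 14)| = 4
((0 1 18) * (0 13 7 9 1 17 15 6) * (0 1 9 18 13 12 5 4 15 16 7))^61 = (0 17 16 7 18 12 5 4 15 6 1 13)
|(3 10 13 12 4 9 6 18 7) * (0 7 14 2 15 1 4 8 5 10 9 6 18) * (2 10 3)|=|(0 7 2 15 1 4 6)(3 9 18 14 10 13 12 8 5)|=63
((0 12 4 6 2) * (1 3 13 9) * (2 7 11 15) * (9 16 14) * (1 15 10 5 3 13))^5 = (0 11 13 2 7 1 15 6 3 9 4 5 14 12 10 16)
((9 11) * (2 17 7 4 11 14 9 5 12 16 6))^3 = ((2 17 7 4 11 5 12 16 6)(9 14))^3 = (2 4 12)(5 6 7)(9 14)(11 16 17)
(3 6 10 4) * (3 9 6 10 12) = [0, 1, 2, 10, 9, 5, 12, 7, 8, 6, 4, 11, 3] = (3 10 4 9 6 12)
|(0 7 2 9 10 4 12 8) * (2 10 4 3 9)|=|(0 7 10 3 9 4 12 8)|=8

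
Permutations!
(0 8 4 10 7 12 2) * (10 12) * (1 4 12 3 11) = (0 8 12 2)(1 4 3 11)(7 10) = [8, 4, 0, 11, 3, 5, 6, 10, 12, 9, 7, 1, 2]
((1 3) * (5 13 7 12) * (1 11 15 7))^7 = ((1 3 11 15 7 12 5 13))^7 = (1 13 5 12 7 15 11 3)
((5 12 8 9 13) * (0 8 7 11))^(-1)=(0 11 7 12 5 13 9 8)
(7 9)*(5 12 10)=[0, 1, 2, 3, 4, 12, 6, 9, 8, 7, 5, 11, 10]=(5 12 10)(7 9)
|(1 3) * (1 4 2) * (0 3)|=5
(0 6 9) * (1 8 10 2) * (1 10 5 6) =(0 1 8 5 6 9)(2 10) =[1, 8, 10, 3, 4, 6, 9, 7, 5, 0, 2]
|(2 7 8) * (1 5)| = |(1 5)(2 7 8)| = 6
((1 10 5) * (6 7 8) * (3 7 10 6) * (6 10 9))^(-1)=(1 5 10)(3 8 7)(6 9)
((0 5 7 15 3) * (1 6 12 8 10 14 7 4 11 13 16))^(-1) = ((0 5 4 11 13 16 1 6 12 8 10 14 7 15 3))^(-1) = (0 3 15 7 14 10 8 12 6 1 16 13 11 4 5)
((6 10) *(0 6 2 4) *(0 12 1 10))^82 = (1 2 12 10 4)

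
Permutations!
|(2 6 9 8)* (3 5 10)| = |(2 6 9 8)(3 5 10)| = 12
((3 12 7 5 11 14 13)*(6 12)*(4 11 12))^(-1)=((3 6 4 11 14 13)(5 12 7))^(-1)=(3 13 14 11 4 6)(5 7 12)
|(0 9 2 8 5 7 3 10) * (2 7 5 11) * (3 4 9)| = 3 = |(0 3 10)(2 8 11)(4 9 7)|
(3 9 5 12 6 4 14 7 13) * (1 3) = (1 3 9 5 12 6 4 14 7 13) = [0, 3, 2, 9, 14, 12, 4, 13, 8, 5, 10, 11, 6, 1, 7]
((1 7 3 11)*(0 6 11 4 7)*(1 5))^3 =(0 5 6 1 11)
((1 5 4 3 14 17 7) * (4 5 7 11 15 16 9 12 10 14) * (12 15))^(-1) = ((1 7)(3 4)(9 15 16)(10 14 17 11 12))^(-1) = (1 7)(3 4)(9 16 15)(10 12 11 17 14)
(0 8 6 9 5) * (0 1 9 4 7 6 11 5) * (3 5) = (0 8 11 3 5 1 9)(4 7 6) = [8, 9, 2, 5, 7, 1, 4, 6, 11, 0, 10, 3]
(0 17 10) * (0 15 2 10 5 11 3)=(0 17 5 11 3)(2 10 15)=[17, 1, 10, 0, 4, 11, 6, 7, 8, 9, 15, 3, 12, 13, 14, 2, 16, 5]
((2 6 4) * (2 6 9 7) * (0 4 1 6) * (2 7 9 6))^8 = ((9)(0 4)(1 2 6))^8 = (9)(1 6 2)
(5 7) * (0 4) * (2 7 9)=(0 4)(2 7 5 9)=[4, 1, 7, 3, 0, 9, 6, 5, 8, 2]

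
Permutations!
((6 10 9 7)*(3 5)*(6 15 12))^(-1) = (3 5)(6 12 15 7 9 10)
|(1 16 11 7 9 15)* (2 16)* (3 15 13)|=9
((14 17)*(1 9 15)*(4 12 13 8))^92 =((1 9 15)(4 12 13 8)(14 17))^92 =(17)(1 15 9)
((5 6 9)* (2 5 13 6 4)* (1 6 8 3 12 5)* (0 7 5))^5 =(0 1 3 4 13 7 6 12 2 8 5 9) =((0 7 5 4 2 1 6 9 13 8 3 12))^5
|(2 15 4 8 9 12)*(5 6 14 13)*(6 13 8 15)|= 6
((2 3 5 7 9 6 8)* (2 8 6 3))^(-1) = ((3 5 7 9))^(-1) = (3 9 7 5)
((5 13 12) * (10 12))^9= (5 13 10 12)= ((5 13 10 12))^9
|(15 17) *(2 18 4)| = |(2 18 4)(15 17)| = 6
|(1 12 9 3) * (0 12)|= |(0 12 9 3 1)|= 5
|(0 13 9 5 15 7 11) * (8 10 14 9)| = 10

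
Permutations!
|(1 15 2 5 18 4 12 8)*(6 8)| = |(1 15 2 5 18 4 12 6 8)| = 9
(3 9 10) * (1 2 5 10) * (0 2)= (0 2 5 10 3 9 1)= [2, 0, 5, 9, 4, 10, 6, 7, 8, 1, 3]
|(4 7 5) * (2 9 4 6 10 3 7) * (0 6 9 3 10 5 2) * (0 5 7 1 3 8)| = |(10)(0 6 7 2 8)(1 3)(4 5 9)| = 30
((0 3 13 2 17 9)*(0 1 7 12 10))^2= ((0 3 13 2 17 9 1 7 12 10))^2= (0 13 17 1 12)(2 9 7 10 3)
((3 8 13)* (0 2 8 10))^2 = (0 8 3)(2 13 10)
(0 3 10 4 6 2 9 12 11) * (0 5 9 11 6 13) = (0 3 10 4 13)(2 11 5 9 12 6) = [3, 1, 11, 10, 13, 9, 2, 7, 8, 12, 4, 5, 6, 0]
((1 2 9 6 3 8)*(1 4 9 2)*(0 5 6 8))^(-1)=(0 3 6 5)(4 8 9)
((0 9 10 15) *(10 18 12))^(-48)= (18)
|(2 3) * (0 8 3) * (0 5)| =|(0 8 3 2 5)| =5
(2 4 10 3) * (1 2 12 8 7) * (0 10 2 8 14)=(0 10 3 12 14)(1 8 7)(2 4)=[10, 8, 4, 12, 2, 5, 6, 1, 7, 9, 3, 11, 14, 13, 0]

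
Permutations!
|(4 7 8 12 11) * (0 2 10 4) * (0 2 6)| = |(0 6)(2 10 4 7 8 12 11)| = 14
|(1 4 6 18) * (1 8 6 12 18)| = 6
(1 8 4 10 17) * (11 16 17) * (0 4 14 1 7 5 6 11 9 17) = (0 4 10 9 17 7 5 6 11 16)(1 8 14) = [4, 8, 2, 3, 10, 6, 11, 5, 14, 17, 9, 16, 12, 13, 1, 15, 0, 7]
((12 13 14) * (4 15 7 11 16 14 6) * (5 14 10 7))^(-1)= ((4 15 5 14 12 13 6)(7 11 16 10))^(-1)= (4 6 13 12 14 5 15)(7 10 16 11)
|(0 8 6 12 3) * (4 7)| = |(0 8 6 12 3)(4 7)| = 10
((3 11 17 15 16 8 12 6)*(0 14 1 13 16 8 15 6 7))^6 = ((0 14 1 13 16 15 8 12 7)(3 11 17 6))^6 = (0 8 13)(1 7 15)(3 17)(6 11)(12 16 14)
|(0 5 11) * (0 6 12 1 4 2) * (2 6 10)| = |(0 5 11 10 2)(1 4 6 12)| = 20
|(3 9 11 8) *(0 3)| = 5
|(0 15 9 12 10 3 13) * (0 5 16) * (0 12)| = 6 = |(0 15 9)(3 13 5 16 12 10)|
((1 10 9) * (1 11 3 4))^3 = ((1 10 9 11 3 4))^3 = (1 11)(3 10)(4 9)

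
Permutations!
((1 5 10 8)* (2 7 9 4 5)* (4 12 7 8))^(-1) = (1 8 2)(4 10 5)(7 12 9)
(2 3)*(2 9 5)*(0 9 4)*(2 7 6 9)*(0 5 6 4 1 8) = (0 2 3 1 8)(4 5 7)(6 9) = [2, 8, 3, 1, 5, 7, 9, 4, 0, 6]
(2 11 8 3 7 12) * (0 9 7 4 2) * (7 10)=(0 9 10 7 12)(2 11 8 3 4)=[9, 1, 11, 4, 2, 5, 6, 12, 3, 10, 7, 8, 0]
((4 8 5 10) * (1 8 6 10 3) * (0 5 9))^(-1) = ((0 5 3 1 8 9)(4 6 10))^(-1) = (0 9 8 1 3 5)(4 10 6)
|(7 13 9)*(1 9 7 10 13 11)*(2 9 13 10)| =|(1 13 7 11)(2 9)| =4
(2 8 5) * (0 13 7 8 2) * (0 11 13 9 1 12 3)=(0 9 1 12 3)(5 11 13 7 8)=[9, 12, 2, 0, 4, 11, 6, 8, 5, 1, 10, 13, 3, 7]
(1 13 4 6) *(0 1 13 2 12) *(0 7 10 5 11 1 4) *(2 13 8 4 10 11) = [10, 13, 12, 3, 6, 2, 8, 11, 4, 9, 5, 1, 7, 0] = (0 10 5 2 12 7 11 1 13)(4 6 8)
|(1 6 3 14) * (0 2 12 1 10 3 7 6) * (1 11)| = |(0 2 12 11 1)(3 14 10)(6 7)| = 30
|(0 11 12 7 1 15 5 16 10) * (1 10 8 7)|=10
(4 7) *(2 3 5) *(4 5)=(2 3 4 7 5)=[0, 1, 3, 4, 7, 2, 6, 5]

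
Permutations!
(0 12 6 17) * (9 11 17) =(0 12 6 9 11 17) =[12, 1, 2, 3, 4, 5, 9, 7, 8, 11, 10, 17, 6, 13, 14, 15, 16, 0]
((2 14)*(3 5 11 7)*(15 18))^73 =(2 14)(3 5 11 7)(15 18)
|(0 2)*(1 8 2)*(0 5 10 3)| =|(0 1 8 2 5 10 3)| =7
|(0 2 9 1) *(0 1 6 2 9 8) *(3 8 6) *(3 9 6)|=|(9)(0 6 2 3 8)|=5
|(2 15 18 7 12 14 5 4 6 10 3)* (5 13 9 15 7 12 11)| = |(2 7 11 5 4 6 10 3)(9 15 18 12 14 13)| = 24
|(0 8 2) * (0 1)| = 4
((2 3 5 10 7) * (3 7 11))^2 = (3 10)(5 11) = ((2 7)(3 5 10 11))^2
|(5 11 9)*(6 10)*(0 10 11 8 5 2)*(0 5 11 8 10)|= 7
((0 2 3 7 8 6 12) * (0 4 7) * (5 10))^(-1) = ((0 2 3)(4 7 8 6 12)(5 10))^(-1) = (0 3 2)(4 12 6 8 7)(5 10)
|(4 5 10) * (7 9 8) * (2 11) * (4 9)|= 6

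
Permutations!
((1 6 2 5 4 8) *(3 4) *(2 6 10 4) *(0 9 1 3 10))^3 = (2 4)(3 10)(5 8)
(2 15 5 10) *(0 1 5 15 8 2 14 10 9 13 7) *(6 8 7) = [1, 5, 7, 3, 4, 9, 8, 0, 2, 13, 14, 11, 12, 6, 10, 15] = (15)(0 1 5 9 13 6 8 2 7)(10 14)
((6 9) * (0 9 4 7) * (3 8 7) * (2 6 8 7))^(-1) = ((0 9 8 2 6 4 3 7))^(-1) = (0 7 3 4 6 2 8 9)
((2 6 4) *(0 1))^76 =((0 1)(2 6 4))^76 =(2 6 4)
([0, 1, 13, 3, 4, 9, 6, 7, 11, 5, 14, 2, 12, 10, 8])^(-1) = (2 11 8 14 10 13)(5 9)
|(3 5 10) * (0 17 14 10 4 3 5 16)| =8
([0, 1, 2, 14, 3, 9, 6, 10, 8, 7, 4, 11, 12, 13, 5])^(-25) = [0, 1, 2, 9, 5, 10, 6, 3, 8, 4, 14, 11, 12, 13, 7]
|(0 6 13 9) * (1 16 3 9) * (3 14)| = 8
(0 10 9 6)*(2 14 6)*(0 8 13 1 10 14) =(0 14 6 8 13 1 10 9 2) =[14, 10, 0, 3, 4, 5, 8, 7, 13, 2, 9, 11, 12, 1, 6]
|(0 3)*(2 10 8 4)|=|(0 3)(2 10 8 4)|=4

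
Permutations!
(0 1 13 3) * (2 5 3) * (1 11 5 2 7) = (0 11 5 3)(1 13 7) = [11, 13, 2, 0, 4, 3, 6, 1, 8, 9, 10, 5, 12, 7]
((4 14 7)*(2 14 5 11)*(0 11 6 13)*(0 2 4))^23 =(0 13 11 2 4 14 5 7 6)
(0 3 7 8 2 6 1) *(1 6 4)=(0 3 7 8 2 4 1)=[3, 0, 4, 7, 1, 5, 6, 8, 2]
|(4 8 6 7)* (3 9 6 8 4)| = |(3 9 6 7)| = 4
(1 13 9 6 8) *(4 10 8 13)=(1 4 10 8)(6 13 9)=[0, 4, 2, 3, 10, 5, 13, 7, 1, 6, 8, 11, 12, 9]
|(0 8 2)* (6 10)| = 6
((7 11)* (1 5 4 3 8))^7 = ((1 5 4 3 8)(7 11))^7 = (1 4 8 5 3)(7 11)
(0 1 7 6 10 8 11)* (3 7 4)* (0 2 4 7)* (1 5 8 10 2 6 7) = (0 5 8 11 6 2 4 3) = [5, 1, 4, 0, 3, 8, 2, 7, 11, 9, 10, 6]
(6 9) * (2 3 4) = (2 3 4)(6 9) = [0, 1, 3, 4, 2, 5, 9, 7, 8, 6]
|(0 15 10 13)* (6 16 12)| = 12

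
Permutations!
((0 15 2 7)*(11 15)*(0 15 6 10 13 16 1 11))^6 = (16)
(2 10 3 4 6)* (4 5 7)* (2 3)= [0, 1, 10, 5, 6, 7, 3, 4, 8, 9, 2]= (2 10)(3 5 7 4 6)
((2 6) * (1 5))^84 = (6)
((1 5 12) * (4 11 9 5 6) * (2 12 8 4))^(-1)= (1 12 2 6)(4 8 5 9 11)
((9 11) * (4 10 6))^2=(11)(4 6 10)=((4 10 6)(9 11))^2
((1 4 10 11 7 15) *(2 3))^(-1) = ((1 4 10 11 7 15)(2 3))^(-1) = (1 15 7 11 10 4)(2 3)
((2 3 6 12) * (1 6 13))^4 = (1 3 12)(2 6 13)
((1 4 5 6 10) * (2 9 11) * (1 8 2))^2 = ((1 4 5 6 10 8 2 9 11))^2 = (1 5 10 2 11 4 6 8 9)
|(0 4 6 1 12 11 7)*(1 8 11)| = 6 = |(0 4 6 8 11 7)(1 12)|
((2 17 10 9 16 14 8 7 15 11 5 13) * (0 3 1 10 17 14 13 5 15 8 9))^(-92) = ((17)(0 3 1 10)(2 14 9 16 13)(7 8)(11 15))^(-92) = (17)(2 16 14 13 9)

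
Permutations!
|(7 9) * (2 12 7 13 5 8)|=|(2 12 7 9 13 5 8)|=7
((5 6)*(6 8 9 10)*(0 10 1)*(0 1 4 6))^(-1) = ((0 10)(4 6 5 8 9))^(-1) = (0 10)(4 9 8 5 6)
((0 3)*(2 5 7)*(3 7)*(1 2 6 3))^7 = ((0 7 6 3)(1 2 5))^7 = (0 3 6 7)(1 2 5)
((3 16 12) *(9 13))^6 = ((3 16 12)(9 13))^6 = (16)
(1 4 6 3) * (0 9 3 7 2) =(0 9 3 1 4 6 7 2) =[9, 4, 0, 1, 6, 5, 7, 2, 8, 3]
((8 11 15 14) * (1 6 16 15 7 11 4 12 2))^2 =(1 16 14 4 2 6 15 8 12)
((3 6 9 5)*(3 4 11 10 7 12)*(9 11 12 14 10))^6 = (14)(3 12 4 5 9 11 6)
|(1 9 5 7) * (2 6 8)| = |(1 9 5 7)(2 6 8)| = 12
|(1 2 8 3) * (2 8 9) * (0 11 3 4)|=6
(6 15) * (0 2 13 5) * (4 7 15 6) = (0 2 13 5)(4 7 15) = [2, 1, 13, 3, 7, 0, 6, 15, 8, 9, 10, 11, 12, 5, 14, 4]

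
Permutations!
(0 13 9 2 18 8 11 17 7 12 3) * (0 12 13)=(2 18 8 11 17 7 13 9)(3 12)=[0, 1, 18, 12, 4, 5, 6, 13, 11, 2, 10, 17, 3, 9, 14, 15, 16, 7, 8]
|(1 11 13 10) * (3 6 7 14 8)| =20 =|(1 11 13 10)(3 6 7 14 8)|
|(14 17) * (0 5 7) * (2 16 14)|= 12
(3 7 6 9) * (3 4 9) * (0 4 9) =(9)(0 4)(3 7 6) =[4, 1, 2, 7, 0, 5, 3, 6, 8, 9]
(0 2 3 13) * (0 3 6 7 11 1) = [2, 0, 6, 13, 4, 5, 7, 11, 8, 9, 10, 1, 12, 3] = (0 2 6 7 11 1)(3 13)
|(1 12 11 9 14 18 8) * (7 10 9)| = 9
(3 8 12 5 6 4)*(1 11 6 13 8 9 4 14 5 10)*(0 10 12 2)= (0 10 1 11 6 14 5 13 8 2)(3 9 4)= [10, 11, 0, 9, 3, 13, 14, 7, 2, 4, 1, 6, 12, 8, 5]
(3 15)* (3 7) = (3 15 7) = [0, 1, 2, 15, 4, 5, 6, 3, 8, 9, 10, 11, 12, 13, 14, 7]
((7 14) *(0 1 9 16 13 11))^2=((0 1 9 16 13 11)(7 14))^2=(0 9 13)(1 16 11)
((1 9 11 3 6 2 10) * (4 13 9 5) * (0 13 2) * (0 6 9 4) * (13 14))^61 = ((0 14 13 4 2 10 1 5)(3 9 11))^61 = (0 10 13 5 2 14 1 4)(3 9 11)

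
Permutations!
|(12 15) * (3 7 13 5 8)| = |(3 7 13 5 8)(12 15)| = 10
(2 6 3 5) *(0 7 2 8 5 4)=(0 7 2 6 3 4)(5 8)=[7, 1, 6, 4, 0, 8, 3, 2, 5]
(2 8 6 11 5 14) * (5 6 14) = [0, 1, 8, 3, 4, 5, 11, 7, 14, 9, 10, 6, 12, 13, 2] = (2 8 14)(6 11)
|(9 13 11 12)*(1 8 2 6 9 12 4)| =|(1 8 2 6 9 13 11 4)| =8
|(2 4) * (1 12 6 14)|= 4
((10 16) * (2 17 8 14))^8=(17)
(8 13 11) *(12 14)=(8 13 11)(12 14)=[0, 1, 2, 3, 4, 5, 6, 7, 13, 9, 10, 8, 14, 11, 12]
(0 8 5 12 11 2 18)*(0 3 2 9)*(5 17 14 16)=(0 8 17 14 16 5 12 11 9)(2 18 3)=[8, 1, 18, 2, 4, 12, 6, 7, 17, 0, 10, 9, 11, 13, 16, 15, 5, 14, 3]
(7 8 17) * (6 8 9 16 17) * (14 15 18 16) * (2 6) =(2 6 8)(7 9 14 15 18 16 17) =[0, 1, 6, 3, 4, 5, 8, 9, 2, 14, 10, 11, 12, 13, 15, 18, 17, 7, 16]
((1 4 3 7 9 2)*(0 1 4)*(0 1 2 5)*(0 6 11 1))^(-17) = ((0 2 4 3 7 9 5 6 11 1))^(-17) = (0 3 5 1 4 9 11 2 7 6)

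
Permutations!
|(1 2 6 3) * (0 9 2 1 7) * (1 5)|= 6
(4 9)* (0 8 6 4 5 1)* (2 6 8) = (0 2 6 4 9 5 1) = [2, 0, 6, 3, 9, 1, 4, 7, 8, 5]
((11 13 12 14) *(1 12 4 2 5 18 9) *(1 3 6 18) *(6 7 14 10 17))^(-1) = (1 5 2 4 13 11 14 7 3 9 18 6 17 10 12)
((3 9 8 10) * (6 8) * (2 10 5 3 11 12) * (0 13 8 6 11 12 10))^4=((0 13 8 5 3 9 11 10 12 2))^4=(0 3 12 8 11)(2 5 10 13 9)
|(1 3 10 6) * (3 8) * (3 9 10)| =|(1 8 9 10 6)| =5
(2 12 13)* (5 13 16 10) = (2 12 16 10 5 13) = [0, 1, 12, 3, 4, 13, 6, 7, 8, 9, 5, 11, 16, 2, 14, 15, 10]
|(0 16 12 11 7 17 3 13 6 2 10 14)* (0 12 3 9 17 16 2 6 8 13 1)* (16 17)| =12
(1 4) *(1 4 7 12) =(1 7 12) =[0, 7, 2, 3, 4, 5, 6, 12, 8, 9, 10, 11, 1]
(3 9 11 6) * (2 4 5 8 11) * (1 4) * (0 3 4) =(0 3 9 2 1)(4 5 8 11 6) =[3, 0, 1, 9, 5, 8, 4, 7, 11, 2, 10, 6]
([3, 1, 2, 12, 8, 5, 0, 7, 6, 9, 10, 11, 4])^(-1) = (0 6 8 4 12 3)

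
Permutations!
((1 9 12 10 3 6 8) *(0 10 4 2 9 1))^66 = (0 10 3 6 8)(2 12)(4 9)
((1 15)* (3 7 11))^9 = (1 15)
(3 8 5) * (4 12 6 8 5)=(3 5)(4 12 6 8)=[0, 1, 2, 5, 12, 3, 8, 7, 4, 9, 10, 11, 6]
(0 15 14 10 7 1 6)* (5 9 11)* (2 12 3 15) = (0 2 12 3 15 14 10 7 1 6)(5 9 11) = [2, 6, 12, 15, 4, 9, 0, 1, 8, 11, 7, 5, 3, 13, 10, 14]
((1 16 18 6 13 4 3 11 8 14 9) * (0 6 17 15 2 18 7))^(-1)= ((0 6 13 4 3 11 8 14 9 1 16 7)(2 18 17 15))^(-1)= (0 7 16 1 9 14 8 11 3 4 13 6)(2 15 17 18)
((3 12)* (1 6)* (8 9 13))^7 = (1 6)(3 12)(8 9 13)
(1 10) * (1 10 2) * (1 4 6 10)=[0, 2, 4, 3, 6, 5, 10, 7, 8, 9, 1]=(1 2 4 6 10)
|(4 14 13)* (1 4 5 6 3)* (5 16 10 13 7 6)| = 6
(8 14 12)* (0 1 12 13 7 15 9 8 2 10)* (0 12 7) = (0 1 7 15 9 8 14 13)(2 10 12) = [1, 7, 10, 3, 4, 5, 6, 15, 14, 8, 12, 11, 2, 0, 13, 9]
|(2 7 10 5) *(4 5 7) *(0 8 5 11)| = |(0 8 5 2 4 11)(7 10)| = 6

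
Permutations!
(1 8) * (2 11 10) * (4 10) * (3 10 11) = (1 8)(2 3 10)(4 11) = [0, 8, 3, 10, 11, 5, 6, 7, 1, 9, 2, 4]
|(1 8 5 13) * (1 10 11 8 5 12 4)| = |(1 5 13 10 11 8 12 4)| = 8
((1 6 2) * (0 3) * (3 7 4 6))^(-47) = (0 4 2 3 7 6 1)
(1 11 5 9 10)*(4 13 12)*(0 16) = [16, 11, 2, 3, 13, 9, 6, 7, 8, 10, 1, 5, 4, 12, 14, 15, 0] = (0 16)(1 11 5 9 10)(4 13 12)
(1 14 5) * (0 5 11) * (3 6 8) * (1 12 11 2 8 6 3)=(0 5 12 11)(1 14 2 8)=[5, 14, 8, 3, 4, 12, 6, 7, 1, 9, 10, 0, 11, 13, 2]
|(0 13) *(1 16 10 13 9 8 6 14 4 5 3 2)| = |(0 9 8 6 14 4 5 3 2 1 16 10 13)| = 13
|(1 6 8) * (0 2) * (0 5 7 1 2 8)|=|(0 8 2 5 7 1 6)|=7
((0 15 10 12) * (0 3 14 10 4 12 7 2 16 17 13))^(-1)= (0 13 17 16 2 7 10 14 3 12 4 15)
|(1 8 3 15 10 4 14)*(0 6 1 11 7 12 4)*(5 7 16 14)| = 84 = |(0 6 1 8 3 15 10)(4 5 7 12)(11 16 14)|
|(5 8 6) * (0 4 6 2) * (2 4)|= |(0 2)(4 6 5 8)|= 4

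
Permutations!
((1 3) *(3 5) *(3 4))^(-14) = (1 4)(3 5)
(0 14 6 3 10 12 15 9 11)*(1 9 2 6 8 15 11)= (0 14 8 15 2 6 3 10 12 11)(1 9)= [14, 9, 6, 10, 4, 5, 3, 7, 15, 1, 12, 0, 11, 13, 8, 2]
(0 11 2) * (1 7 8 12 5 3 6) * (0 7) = [11, 0, 7, 6, 4, 3, 1, 8, 12, 9, 10, 2, 5] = (0 11 2 7 8 12 5 3 6 1)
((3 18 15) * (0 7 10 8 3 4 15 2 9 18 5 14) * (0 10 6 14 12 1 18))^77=(0 9 2 18 1 12 5 3 8 10 14 6 7)(4 15)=((0 7 6 14 10 8 3 5 12 1 18 2 9)(4 15))^77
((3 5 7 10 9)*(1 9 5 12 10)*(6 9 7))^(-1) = (1 7)(3 9 6 5 10 12)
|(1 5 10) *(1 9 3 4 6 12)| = |(1 5 10 9 3 4 6 12)| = 8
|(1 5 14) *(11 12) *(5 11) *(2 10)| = |(1 11 12 5 14)(2 10)| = 10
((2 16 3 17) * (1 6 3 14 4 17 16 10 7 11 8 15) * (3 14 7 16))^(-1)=(1 15 8 11 7 16 10 2 17 4 14 6)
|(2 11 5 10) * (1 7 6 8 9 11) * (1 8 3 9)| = |(1 7 6 3 9 11 5 10 2 8)| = 10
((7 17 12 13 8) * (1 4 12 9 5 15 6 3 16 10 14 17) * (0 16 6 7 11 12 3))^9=(0 1 9 16 4 5 10 3 15 14 6 7 17)(8 11 12 13)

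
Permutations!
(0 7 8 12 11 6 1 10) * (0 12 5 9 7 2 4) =(0 2 4)(1 10 12 11 6)(5 9 7 8) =[2, 10, 4, 3, 0, 9, 1, 8, 5, 7, 12, 6, 11]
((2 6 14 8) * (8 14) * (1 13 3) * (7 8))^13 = ((14)(1 13 3)(2 6 7 8))^13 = (14)(1 13 3)(2 6 7 8)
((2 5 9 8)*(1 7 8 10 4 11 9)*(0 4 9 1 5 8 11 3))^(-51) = (11)(2 8)(9 10) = ((0 4 3)(1 7 11)(2 8)(9 10))^(-51)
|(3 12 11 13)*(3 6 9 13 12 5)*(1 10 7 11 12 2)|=30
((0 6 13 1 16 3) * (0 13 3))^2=(0 3 1)(6 13 16)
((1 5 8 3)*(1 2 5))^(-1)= ((2 5 8 3))^(-1)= (2 3 8 5)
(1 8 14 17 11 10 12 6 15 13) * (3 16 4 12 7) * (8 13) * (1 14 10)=(1 13 14 17 11)(3 16 4 12 6 15 8 10 7)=[0, 13, 2, 16, 12, 5, 15, 3, 10, 9, 7, 1, 6, 14, 17, 8, 4, 11]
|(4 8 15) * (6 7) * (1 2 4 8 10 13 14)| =|(1 2 4 10 13 14)(6 7)(8 15)| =6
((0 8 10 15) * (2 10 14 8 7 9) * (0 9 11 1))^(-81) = (0 1 11 7)(2 9 15 10)(8 14)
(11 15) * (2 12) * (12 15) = [0, 1, 15, 3, 4, 5, 6, 7, 8, 9, 10, 12, 2, 13, 14, 11] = (2 15 11 12)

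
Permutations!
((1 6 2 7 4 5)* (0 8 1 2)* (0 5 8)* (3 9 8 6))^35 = ((1 3 9 8)(2 7 4 6 5))^35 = (1 8 9 3)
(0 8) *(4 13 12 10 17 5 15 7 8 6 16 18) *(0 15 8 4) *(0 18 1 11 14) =[6, 11, 2, 3, 13, 8, 16, 4, 15, 9, 17, 14, 10, 12, 0, 7, 1, 5, 18] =(18)(0 6 16 1 11 14)(4 13 12 10 17 5 8 15 7)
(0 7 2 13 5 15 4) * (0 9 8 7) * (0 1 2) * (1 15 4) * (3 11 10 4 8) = (0 15 1 2 13 5 8 7)(3 11 10 4 9) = [15, 2, 13, 11, 9, 8, 6, 0, 7, 3, 4, 10, 12, 5, 14, 1]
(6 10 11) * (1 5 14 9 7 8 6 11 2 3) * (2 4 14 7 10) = [0, 5, 3, 1, 14, 7, 2, 8, 6, 10, 4, 11, 12, 13, 9] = (1 5 7 8 6 2 3)(4 14 9 10)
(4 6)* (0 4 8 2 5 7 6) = (0 4)(2 5 7 6 8) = [4, 1, 5, 3, 0, 7, 8, 6, 2]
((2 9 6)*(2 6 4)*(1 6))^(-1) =(1 6)(2 4 9)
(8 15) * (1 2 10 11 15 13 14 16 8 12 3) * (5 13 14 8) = (1 2 10 11 15 12 3)(5 13 8 14 16) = [0, 2, 10, 1, 4, 13, 6, 7, 14, 9, 11, 15, 3, 8, 16, 12, 5]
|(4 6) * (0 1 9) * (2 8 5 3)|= 12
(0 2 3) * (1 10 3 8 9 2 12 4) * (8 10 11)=(0 12 4 1 11 8 9 2 10 3)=[12, 11, 10, 0, 1, 5, 6, 7, 9, 2, 3, 8, 4]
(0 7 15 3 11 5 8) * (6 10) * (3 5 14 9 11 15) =(0 7 3 15 5 8)(6 10)(9 11 14) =[7, 1, 2, 15, 4, 8, 10, 3, 0, 11, 6, 14, 12, 13, 9, 5]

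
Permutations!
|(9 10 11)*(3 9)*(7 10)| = |(3 9 7 10 11)| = 5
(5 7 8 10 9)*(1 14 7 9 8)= (1 14 7)(5 9)(8 10)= [0, 14, 2, 3, 4, 9, 6, 1, 10, 5, 8, 11, 12, 13, 7]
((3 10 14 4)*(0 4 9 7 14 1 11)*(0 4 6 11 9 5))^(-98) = ((0 6 11 4 3 10 1 9 7 14 5))^(-98) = (0 6 11 4 3 10 1 9 7 14 5)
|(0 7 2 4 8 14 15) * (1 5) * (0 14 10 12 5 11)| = 10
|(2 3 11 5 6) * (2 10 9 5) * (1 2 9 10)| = 7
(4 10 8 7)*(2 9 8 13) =[0, 1, 9, 3, 10, 5, 6, 4, 7, 8, 13, 11, 12, 2] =(2 9 8 7 4 10 13)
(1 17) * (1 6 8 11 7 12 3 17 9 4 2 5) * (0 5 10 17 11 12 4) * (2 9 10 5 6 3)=(0 6 8 12 2 5 1 10 17 3 11 7 4 9)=[6, 10, 5, 11, 9, 1, 8, 4, 12, 0, 17, 7, 2, 13, 14, 15, 16, 3]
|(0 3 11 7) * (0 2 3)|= 4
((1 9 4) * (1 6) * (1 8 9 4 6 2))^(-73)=(1 2 4)(6 9 8)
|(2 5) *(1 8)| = 2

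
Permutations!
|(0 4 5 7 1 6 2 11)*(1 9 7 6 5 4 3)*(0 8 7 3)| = |(1 5 6 2 11 8 7 9 3)| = 9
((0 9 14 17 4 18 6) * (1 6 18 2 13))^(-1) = ((18)(0 9 14 17 4 2 13 1 6))^(-1) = (18)(0 6 1 13 2 4 17 14 9)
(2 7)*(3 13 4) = (2 7)(3 13 4) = [0, 1, 7, 13, 3, 5, 6, 2, 8, 9, 10, 11, 12, 4]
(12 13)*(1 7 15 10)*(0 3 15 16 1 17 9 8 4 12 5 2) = (0 3 15 10 17 9 8 4 12 13 5 2)(1 7 16) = [3, 7, 0, 15, 12, 2, 6, 16, 4, 8, 17, 11, 13, 5, 14, 10, 1, 9]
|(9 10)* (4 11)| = 2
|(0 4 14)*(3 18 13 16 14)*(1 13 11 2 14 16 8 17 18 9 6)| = 13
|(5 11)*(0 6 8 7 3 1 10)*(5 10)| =|(0 6 8 7 3 1 5 11 10)| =9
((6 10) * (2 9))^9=((2 9)(6 10))^9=(2 9)(6 10)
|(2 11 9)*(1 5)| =6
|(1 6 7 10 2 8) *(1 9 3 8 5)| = |(1 6 7 10 2 5)(3 8 9)| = 6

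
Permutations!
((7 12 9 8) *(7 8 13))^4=(13)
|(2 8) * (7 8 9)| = 4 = |(2 9 7 8)|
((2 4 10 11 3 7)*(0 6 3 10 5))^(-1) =((0 6 3 7 2 4 5)(10 11))^(-1) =(0 5 4 2 7 3 6)(10 11)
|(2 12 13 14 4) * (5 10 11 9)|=|(2 12 13 14 4)(5 10 11 9)|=20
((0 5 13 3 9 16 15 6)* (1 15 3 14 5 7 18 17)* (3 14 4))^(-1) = ((0 7 18 17 1 15 6)(3 9 16 14 5 13 4))^(-1) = (0 6 15 1 17 18 7)(3 4 13 5 14 16 9)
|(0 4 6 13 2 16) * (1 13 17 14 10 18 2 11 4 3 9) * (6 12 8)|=16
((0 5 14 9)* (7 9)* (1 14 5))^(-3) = (0 14 9 1 7)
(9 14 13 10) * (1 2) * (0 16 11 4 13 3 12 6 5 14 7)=[16, 2, 1, 12, 13, 14, 5, 0, 8, 7, 9, 4, 6, 10, 3, 15, 11]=(0 16 11 4 13 10 9 7)(1 2)(3 12 6 5 14)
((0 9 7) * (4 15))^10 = ((0 9 7)(4 15))^10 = (15)(0 9 7)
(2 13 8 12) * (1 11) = (1 11)(2 13 8 12) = [0, 11, 13, 3, 4, 5, 6, 7, 12, 9, 10, 1, 2, 8]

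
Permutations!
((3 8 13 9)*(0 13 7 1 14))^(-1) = ((0 13 9 3 8 7 1 14))^(-1) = (0 14 1 7 8 3 9 13)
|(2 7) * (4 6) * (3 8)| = |(2 7)(3 8)(4 6)| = 2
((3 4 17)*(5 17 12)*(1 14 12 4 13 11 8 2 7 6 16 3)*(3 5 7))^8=((1 14 12 7 6 16 5 17)(2 3 13 11 8))^8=(17)(2 11 3 8 13)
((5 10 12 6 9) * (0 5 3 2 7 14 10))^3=((0 5)(2 7 14 10 12 6 9 3))^3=(0 5)(2 10 9 7 12 3 14 6)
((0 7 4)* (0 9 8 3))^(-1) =((0 7 4 9 8 3))^(-1) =(0 3 8 9 4 7)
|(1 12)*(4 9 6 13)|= 4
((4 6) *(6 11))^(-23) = ((4 11 6))^(-23) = (4 11 6)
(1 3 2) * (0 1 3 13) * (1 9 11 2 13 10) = (0 9 11 2 3 13)(1 10) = [9, 10, 3, 13, 4, 5, 6, 7, 8, 11, 1, 2, 12, 0]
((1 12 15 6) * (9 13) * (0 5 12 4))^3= ((0 5 12 15 6 1 4)(9 13))^3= (0 15 4 12 1 5 6)(9 13)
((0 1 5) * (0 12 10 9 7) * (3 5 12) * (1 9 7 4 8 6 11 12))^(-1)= (0 7 10 12 11 6 8 4 9)(3 5)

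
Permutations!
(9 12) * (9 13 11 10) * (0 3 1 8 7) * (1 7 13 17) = [3, 8, 2, 7, 4, 5, 6, 0, 13, 12, 9, 10, 17, 11, 14, 15, 16, 1] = (0 3 7)(1 8 13 11 10 9 12 17)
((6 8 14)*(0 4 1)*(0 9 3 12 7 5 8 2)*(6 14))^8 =((14)(0 4 1 9 3 12 7 5 8 6 2))^8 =(14)(0 8 12 1 2 5 3 4 6 7 9)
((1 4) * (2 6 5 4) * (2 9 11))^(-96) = ((1 9 11 2 6 5 4))^(-96) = (1 11 6 4 9 2 5)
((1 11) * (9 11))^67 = ((1 9 11))^67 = (1 9 11)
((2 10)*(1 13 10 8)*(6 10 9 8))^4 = ((1 13 9 8)(2 6 10))^4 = (13)(2 6 10)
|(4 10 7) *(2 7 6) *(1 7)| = |(1 7 4 10 6 2)| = 6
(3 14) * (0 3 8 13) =(0 3 14 8 13) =[3, 1, 2, 14, 4, 5, 6, 7, 13, 9, 10, 11, 12, 0, 8]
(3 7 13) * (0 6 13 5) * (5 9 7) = [6, 1, 2, 5, 4, 0, 13, 9, 8, 7, 10, 11, 12, 3] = (0 6 13 3 5)(7 9)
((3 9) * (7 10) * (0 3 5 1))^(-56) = (10)(0 1 5 9 3)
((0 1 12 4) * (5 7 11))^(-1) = (0 4 12 1)(5 11 7)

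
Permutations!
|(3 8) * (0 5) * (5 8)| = |(0 8 3 5)| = 4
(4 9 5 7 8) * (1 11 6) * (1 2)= (1 11 6 2)(4 9 5 7 8)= [0, 11, 1, 3, 9, 7, 2, 8, 4, 5, 10, 6]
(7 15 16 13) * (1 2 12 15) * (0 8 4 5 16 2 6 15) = [8, 6, 12, 3, 5, 16, 15, 1, 4, 9, 10, 11, 0, 7, 14, 2, 13] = (0 8 4 5 16 13 7 1 6 15 2 12)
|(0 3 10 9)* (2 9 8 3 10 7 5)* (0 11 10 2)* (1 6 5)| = |(0 2 9 11 10 8 3 7 1 6 5)| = 11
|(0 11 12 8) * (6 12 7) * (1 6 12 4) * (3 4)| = |(0 11 7 12 8)(1 6 3 4)| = 20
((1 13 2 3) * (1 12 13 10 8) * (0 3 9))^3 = (0 13)(2 3)(9 12)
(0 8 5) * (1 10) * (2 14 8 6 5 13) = (0 6 5)(1 10)(2 14 8 13) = [6, 10, 14, 3, 4, 0, 5, 7, 13, 9, 1, 11, 12, 2, 8]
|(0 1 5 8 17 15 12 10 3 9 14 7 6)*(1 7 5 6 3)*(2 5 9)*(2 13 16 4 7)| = 10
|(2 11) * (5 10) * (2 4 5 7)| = 6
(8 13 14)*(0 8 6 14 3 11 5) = (0 8 13 3 11 5)(6 14) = [8, 1, 2, 11, 4, 0, 14, 7, 13, 9, 10, 5, 12, 3, 6]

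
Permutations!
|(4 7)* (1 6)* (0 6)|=6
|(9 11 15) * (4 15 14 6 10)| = 7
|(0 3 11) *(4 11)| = 4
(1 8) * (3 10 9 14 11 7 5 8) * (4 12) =[0, 3, 2, 10, 12, 8, 6, 5, 1, 14, 9, 7, 4, 13, 11] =(1 3 10 9 14 11 7 5 8)(4 12)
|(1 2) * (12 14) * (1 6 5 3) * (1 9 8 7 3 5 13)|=|(1 2 6 13)(3 9 8 7)(12 14)|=4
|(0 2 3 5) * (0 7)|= 5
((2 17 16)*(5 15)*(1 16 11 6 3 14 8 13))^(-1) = (1 13 8 14 3 6 11 17 2 16)(5 15)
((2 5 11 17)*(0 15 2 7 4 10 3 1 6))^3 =((0 15 2 5 11 17 7 4 10 3 1 6))^3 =(0 5 7 3)(1 15 11 4)(2 17 10 6)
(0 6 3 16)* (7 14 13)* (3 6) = (0 3 16)(7 14 13) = [3, 1, 2, 16, 4, 5, 6, 14, 8, 9, 10, 11, 12, 7, 13, 15, 0]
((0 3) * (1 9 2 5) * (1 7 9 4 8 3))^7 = ((0 1 4 8 3)(2 5 7 9))^7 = (0 4 3 1 8)(2 9 7 5)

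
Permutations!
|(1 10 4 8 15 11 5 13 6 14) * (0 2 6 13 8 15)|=|(0 2 6 14 1 10 4 15 11 5 8)|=11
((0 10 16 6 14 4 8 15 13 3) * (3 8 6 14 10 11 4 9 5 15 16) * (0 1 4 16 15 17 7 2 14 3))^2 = ((0 11 16 3 1 4 6 10)(2 14 9 5 17 7)(8 15 13))^2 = (0 16 1 6)(2 9 17)(3 4 10 11)(5 7 14)(8 13 15)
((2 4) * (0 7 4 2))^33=(7)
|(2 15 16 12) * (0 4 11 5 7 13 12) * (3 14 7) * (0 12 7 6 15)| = |(0 4 11 5 3 14 6 15 16 12 2)(7 13)| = 22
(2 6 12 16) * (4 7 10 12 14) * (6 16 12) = [0, 1, 16, 3, 7, 5, 14, 10, 8, 9, 6, 11, 12, 13, 4, 15, 2] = (2 16)(4 7 10 6 14)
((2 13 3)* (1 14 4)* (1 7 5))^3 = (1 7 14 5 4)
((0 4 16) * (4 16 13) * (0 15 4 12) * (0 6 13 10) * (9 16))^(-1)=((0 9 16 15 4 10)(6 13 12))^(-1)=(0 10 4 15 16 9)(6 12 13)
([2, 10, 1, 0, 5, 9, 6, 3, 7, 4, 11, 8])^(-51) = [8, 3, 7, 11, 4, 5, 6, 10, 1, 9, 0, 2]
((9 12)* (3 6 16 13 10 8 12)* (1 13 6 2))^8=((1 13 10 8 12 9 3 2)(6 16))^8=(16)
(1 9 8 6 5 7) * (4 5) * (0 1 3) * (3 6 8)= [1, 9, 2, 0, 5, 7, 4, 6, 8, 3]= (0 1 9 3)(4 5 7 6)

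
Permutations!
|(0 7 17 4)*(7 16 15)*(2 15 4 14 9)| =6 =|(0 16 4)(2 15 7 17 14 9)|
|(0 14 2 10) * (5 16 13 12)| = 4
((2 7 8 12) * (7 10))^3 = (2 8 10 12 7)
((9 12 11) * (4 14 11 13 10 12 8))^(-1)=(4 8 9 11 14)(10 13 12)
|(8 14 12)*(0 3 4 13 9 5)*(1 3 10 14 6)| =12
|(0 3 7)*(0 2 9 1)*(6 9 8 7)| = |(0 3 6 9 1)(2 8 7)| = 15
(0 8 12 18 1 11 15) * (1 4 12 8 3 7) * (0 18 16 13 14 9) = (0 3 7 1 11 15 18 4 12 16 13 14 9) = [3, 11, 2, 7, 12, 5, 6, 1, 8, 0, 10, 15, 16, 14, 9, 18, 13, 17, 4]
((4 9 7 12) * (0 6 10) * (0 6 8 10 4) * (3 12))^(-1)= (0 12 3 7 9 4 6 10 8)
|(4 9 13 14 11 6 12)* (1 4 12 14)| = |(1 4 9 13)(6 14 11)| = 12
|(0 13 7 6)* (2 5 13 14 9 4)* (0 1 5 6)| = |(0 14 9 4 2 6 1 5 13 7)| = 10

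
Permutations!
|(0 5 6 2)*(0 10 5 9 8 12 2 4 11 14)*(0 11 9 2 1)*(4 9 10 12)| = 12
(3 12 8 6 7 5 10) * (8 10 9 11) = [0, 1, 2, 12, 4, 9, 7, 5, 6, 11, 3, 8, 10] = (3 12 10)(5 9 11 8 6 7)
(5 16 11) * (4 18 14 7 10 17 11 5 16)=(4 18 14 7 10 17 11 16 5)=[0, 1, 2, 3, 18, 4, 6, 10, 8, 9, 17, 16, 12, 13, 7, 15, 5, 11, 14]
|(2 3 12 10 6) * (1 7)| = 10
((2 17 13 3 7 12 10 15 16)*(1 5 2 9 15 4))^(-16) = ((1 5 2 17 13 3 7 12 10 4)(9 15 16))^(-16) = (1 13 10 2 7)(3 4 17 12 5)(9 16 15)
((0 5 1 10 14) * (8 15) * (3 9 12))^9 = (0 14 10 1 5)(8 15)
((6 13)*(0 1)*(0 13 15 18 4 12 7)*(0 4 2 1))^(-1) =((1 13 6 15 18 2)(4 12 7))^(-1) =(1 2 18 15 6 13)(4 7 12)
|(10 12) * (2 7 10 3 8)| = 6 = |(2 7 10 12 3 8)|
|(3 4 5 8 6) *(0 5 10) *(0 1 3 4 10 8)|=|(0 5)(1 3 10)(4 8 6)|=6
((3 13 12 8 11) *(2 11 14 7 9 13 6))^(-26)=(2 3)(6 11)(7 8 13)(9 14 12)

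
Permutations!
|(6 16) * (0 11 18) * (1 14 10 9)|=12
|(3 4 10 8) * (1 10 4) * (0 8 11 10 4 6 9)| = |(0 8 3 1 4 6 9)(10 11)| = 14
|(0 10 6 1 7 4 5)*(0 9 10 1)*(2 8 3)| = 24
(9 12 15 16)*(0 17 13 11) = [17, 1, 2, 3, 4, 5, 6, 7, 8, 12, 10, 0, 15, 11, 14, 16, 9, 13] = (0 17 13 11)(9 12 15 16)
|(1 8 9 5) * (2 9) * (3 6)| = 10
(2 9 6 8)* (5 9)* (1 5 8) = (1 5 9 6)(2 8) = [0, 5, 8, 3, 4, 9, 1, 7, 2, 6]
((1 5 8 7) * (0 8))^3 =((0 8 7 1 5))^3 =(0 1 8 5 7)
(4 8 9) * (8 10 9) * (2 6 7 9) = [0, 1, 6, 3, 10, 5, 7, 9, 8, 4, 2] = (2 6 7 9 4 10)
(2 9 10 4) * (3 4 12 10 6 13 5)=(2 9 6 13 5 3 4)(10 12)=[0, 1, 9, 4, 2, 3, 13, 7, 8, 6, 12, 11, 10, 5]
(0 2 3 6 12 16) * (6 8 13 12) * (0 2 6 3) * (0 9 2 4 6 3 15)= (0 3 8 13 12 16 4 6 15)(2 9)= [3, 1, 9, 8, 6, 5, 15, 7, 13, 2, 10, 11, 16, 12, 14, 0, 4]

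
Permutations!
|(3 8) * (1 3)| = |(1 3 8)| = 3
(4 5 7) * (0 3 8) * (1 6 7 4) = (0 3 8)(1 6 7)(4 5) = [3, 6, 2, 8, 5, 4, 7, 1, 0]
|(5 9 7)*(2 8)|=|(2 8)(5 9 7)|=6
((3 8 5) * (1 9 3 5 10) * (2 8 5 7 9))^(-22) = ((1 2 8 10)(3 5 7 9))^(-22) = (1 8)(2 10)(3 7)(5 9)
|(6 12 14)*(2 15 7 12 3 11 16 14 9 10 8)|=|(2 15 7 12 9 10 8)(3 11 16 14 6)|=35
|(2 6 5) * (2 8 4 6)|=|(4 6 5 8)|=4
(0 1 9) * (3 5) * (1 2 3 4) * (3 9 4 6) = [2, 4, 9, 5, 1, 6, 3, 7, 8, 0] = (0 2 9)(1 4)(3 5 6)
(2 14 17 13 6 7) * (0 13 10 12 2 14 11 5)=(0 13 6 7 14 17 10 12 2 11 5)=[13, 1, 11, 3, 4, 0, 7, 14, 8, 9, 12, 5, 2, 6, 17, 15, 16, 10]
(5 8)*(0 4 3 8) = (0 4 3 8 5) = [4, 1, 2, 8, 3, 0, 6, 7, 5]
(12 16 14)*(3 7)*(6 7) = (3 6 7)(12 16 14) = [0, 1, 2, 6, 4, 5, 7, 3, 8, 9, 10, 11, 16, 13, 12, 15, 14]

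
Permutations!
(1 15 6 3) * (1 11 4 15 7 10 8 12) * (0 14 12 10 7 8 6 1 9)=(0 14 12 9)(1 8 10 6 3 11 4 15)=[14, 8, 2, 11, 15, 5, 3, 7, 10, 0, 6, 4, 9, 13, 12, 1]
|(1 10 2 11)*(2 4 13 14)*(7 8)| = 14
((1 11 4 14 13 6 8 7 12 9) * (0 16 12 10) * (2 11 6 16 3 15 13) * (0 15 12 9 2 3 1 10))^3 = (0 8 1 7 6)(2 14)(3 11)(4 12)(9 13 10 16 15)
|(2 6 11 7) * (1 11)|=5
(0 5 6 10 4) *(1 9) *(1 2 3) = (0 5 6 10 4)(1 9 2 3) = [5, 9, 3, 1, 0, 6, 10, 7, 8, 2, 4]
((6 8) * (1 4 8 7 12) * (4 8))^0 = (12)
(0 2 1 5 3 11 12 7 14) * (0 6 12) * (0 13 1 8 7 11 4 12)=(0 2 8 7 14 6)(1 5 3 4 12 11 13)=[2, 5, 8, 4, 12, 3, 0, 14, 7, 9, 10, 13, 11, 1, 6]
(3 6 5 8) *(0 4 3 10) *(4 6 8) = (0 6 5 4 3 8 10) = [6, 1, 2, 8, 3, 4, 5, 7, 10, 9, 0]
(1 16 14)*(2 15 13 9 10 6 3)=(1 16 14)(2 15 13 9 10 6 3)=[0, 16, 15, 2, 4, 5, 3, 7, 8, 10, 6, 11, 12, 9, 1, 13, 14]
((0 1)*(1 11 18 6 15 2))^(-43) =((0 11 18 6 15 2 1))^(-43) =(0 1 2 15 6 18 11)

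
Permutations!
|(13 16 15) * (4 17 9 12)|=|(4 17 9 12)(13 16 15)|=12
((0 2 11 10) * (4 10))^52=((0 2 11 4 10))^52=(0 11 10 2 4)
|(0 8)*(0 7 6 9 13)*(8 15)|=7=|(0 15 8 7 6 9 13)|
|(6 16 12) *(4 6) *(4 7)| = |(4 6 16 12 7)| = 5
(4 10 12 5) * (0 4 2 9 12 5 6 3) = [4, 1, 9, 0, 10, 2, 3, 7, 8, 12, 5, 11, 6] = (0 4 10 5 2 9 12 6 3)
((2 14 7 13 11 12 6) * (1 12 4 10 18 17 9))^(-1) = ((1 12 6 2 14 7 13 11 4 10 18 17 9))^(-1) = (1 9 17 18 10 4 11 13 7 14 2 6 12)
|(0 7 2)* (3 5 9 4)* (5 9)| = |(0 7 2)(3 9 4)| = 3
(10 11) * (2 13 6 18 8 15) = (2 13 6 18 8 15)(10 11) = [0, 1, 13, 3, 4, 5, 18, 7, 15, 9, 11, 10, 12, 6, 14, 2, 16, 17, 8]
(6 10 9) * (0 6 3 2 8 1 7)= [6, 7, 8, 2, 4, 5, 10, 0, 1, 3, 9]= (0 6 10 9 3 2 8 1 7)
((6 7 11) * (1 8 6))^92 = (1 6 11 8 7)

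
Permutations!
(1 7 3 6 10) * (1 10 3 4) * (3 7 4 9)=[0, 4, 2, 6, 1, 5, 7, 9, 8, 3, 10]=(10)(1 4)(3 6 7 9)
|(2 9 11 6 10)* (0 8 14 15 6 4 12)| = 11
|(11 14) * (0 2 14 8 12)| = 6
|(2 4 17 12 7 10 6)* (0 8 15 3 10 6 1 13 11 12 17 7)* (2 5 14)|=18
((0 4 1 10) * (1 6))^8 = ((0 4 6 1 10))^8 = (0 1 4 10 6)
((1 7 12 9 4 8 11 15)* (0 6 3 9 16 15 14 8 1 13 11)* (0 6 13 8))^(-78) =(0 11)(1 12 15 6 9)(3 4 7 16 8)(13 14)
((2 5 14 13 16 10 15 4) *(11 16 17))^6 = ((2 5 14 13 17 11 16 10 15 4))^6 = (2 16 14 15 17)(4 11 5 10 13)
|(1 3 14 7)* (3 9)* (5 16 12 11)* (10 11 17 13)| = 35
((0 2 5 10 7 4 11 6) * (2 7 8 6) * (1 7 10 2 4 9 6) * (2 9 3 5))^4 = (11)(0 7 6 1 9 8 5 10 3)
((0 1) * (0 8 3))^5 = (0 1 8 3)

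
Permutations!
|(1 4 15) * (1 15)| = |(15)(1 4)| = 2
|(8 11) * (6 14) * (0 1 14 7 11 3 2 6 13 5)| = 30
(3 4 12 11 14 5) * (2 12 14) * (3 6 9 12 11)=(2 11)(3 4 14 5 6 9 12)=[0, 1, 11, 4, 14, 6, 9, 7, 8, 12, 10, 2, 3, 13, 5]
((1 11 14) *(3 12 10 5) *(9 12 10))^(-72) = ((1 11 14)(3 10 5)(9 12))^(-72) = (14)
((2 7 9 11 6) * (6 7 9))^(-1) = ((2 9 11 7 6))^(-1) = (2 6 7 11 9)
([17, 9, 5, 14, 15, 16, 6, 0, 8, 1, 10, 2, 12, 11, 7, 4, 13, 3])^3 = (0 14 17 7 3)(1 9)(2 13 5 11 16)(4 15)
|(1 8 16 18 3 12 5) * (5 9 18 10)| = 20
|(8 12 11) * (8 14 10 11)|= |(8 12)(10 11 14)|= 6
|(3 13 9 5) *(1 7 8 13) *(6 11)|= |(1 7 8 13 9 5 3)(6 11)|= 14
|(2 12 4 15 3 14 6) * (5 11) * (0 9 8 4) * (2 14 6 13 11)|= 13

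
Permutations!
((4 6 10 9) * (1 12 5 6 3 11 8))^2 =(1 5 10 4 11)(3 8 12 6 9)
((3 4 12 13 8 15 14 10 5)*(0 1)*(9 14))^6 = (3 9 12 10 8)(4 14 13 5 15)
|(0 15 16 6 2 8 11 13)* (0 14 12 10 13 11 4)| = 28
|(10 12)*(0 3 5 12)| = |(0 3 5 12 10)| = 5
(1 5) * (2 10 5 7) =[0, 7, 10, 3, 4, 1, 6, 2, 8, 9, 5] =(1 7 2 10 5)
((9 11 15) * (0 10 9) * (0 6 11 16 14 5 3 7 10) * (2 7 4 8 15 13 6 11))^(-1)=(2 6 13 11 15 8 4 3 5 14 16 9 10 7)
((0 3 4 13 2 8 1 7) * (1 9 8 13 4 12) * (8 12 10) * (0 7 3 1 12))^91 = (0 1 3 10 8 9)(2 13) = ((0 1 3 10 8 9)(2 13))^91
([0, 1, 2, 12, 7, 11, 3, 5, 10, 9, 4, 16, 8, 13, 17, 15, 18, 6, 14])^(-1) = (3 6 17 14 18 16 11 5 7 4 10 8 12)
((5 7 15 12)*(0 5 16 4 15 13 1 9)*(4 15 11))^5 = ((0 5 7 13 1 9)(4 11)(12 16 15))^5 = (0 9 1 13 7 5)(4 11)(12 15 16)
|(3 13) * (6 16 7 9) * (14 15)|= 4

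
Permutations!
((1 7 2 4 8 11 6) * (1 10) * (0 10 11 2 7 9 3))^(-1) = ((0 10 1 9 3)(2 4 8)(6 11))^(-1) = (0 3 9 1 10)(2 8 4)(6 11)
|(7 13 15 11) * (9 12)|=|(7 13 15 11)(9 12)|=4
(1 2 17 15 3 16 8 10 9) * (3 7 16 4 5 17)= [0, 2, 3, 4, 5, 17, 6, 16, 10, 1, 9, 11, 12, 13, 14, 7, 8, 15]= (1 2 3 4 5 17 15 7 16 8 10 9)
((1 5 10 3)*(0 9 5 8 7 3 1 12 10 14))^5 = (0 9 5 14)(1 10 12 3 7 8)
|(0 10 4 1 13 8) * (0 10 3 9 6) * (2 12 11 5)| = 20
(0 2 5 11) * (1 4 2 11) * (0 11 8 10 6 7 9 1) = (11)(0 8 10 6 7 9 1 4 2 5) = [8, 4, 5, 3, 2, 0, 7, 9, 10, 1, 6, 11]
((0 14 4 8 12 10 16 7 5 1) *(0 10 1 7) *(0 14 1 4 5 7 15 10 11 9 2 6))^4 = ((0 1 11 9 2 6)(4 8 12)(5 15 10 16 14))^4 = (0 2 11)(1 6 9)(4 8 12)(5 14 16 10 15)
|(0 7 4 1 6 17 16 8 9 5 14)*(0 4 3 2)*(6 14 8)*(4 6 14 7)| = |(0 4 1 7 3 2)(5 8 9)(6 17 16 14)| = 12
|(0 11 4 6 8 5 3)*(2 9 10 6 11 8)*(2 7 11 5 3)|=|(0 8 3)(2 9 10 6 7 11 4 5)|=24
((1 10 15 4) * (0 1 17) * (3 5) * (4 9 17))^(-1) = (0 17 9 15 10 1)(3 5)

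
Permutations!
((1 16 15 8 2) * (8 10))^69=(1 10)(2 15)(8 16)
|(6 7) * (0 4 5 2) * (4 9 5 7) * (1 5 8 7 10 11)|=|(0 9 8 7 6 4 10 11 1 5 2)|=11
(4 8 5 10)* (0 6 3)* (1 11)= (0 6 3)(1 11)(4 8 5 10)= [6, 11, 2, 0, 8, 10, 3, 7, 5, 9, 4, 1]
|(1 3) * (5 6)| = 2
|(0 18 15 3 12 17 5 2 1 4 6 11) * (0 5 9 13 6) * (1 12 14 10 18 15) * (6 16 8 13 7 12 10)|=12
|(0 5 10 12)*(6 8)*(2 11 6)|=|(0 5 10 12)(2 11 6 8)|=4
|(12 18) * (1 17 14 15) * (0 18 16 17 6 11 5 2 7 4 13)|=|(0 18 12 16 17 14 15 1 6 11 5 2 7 4 13)|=15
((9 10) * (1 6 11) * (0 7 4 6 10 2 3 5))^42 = ((0 7 4 6 11 1 10 9 2 3 5))^42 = (0 3 9 1 6 7 5 2 10 11 4)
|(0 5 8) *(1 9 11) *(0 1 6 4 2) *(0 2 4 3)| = 8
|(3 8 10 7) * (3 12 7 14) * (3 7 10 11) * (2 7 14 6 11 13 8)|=|(14)(2 7 12 10 6 11 3)(8 13)|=14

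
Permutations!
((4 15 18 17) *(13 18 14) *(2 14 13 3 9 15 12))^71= ((2 14 3 9 15 13 18 17 4 12))^71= (2 14 3 9 15 13 18 17 4 12)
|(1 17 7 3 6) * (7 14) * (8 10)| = |(1 17 14 7 3 6)(8 10)| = 6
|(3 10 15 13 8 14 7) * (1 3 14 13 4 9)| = 6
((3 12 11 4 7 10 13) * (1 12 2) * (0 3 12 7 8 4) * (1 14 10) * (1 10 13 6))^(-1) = (0 11 12 13 14 2 3)(1 6 10 7)(4 8)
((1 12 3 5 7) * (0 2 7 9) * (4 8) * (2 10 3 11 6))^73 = ((0 10 3 5 9)(1 12 11 6 2 7)(4 8))^73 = (0 5 10 9 3)(1 12 11 6 2 7)(4 8)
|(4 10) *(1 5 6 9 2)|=|(1 5 6 9 2)(4 10)|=10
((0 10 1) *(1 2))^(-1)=(0 1 2 10)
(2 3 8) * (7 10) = (2 3 8)(7 10) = [0, 1, 3, 8, 4, 5, 6, 10, 2, 9, 7]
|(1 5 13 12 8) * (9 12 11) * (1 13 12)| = |(1 5 12 8 13 11 9)| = 7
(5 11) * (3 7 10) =(3 7 10)(5 11) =[0, 1, 2, 7, 4, 11, 6, 10, 8, 9, 3, 5]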